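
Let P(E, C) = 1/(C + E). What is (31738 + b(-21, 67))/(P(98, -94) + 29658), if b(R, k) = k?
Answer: 127220/118633 ≈ 1.0724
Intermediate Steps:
(31738 + b(-21, 67))/(P(98, -94) + 29658) = (31738 + 67)/(1/(-94 + 98) + 29658) = 31805/(1/4 + 29658) = 31805/(¼ + 29658) = 31805/(118633/4) = 31805*(4/118633) = 127220/118633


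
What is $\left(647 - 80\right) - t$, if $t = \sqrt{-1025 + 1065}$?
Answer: $567 - 2 \sqrt{10} \approx 560.68$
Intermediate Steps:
$t = 2 \sqrt{10}$ ($t = \sqrt{40} = 2 \sqrt{10} \approx 6.3246$)
$\left(647 - 80\right) - t = \left(647 - 80\right) - 2 \sqrt{10} = 567 - 2 \sqrt{10}$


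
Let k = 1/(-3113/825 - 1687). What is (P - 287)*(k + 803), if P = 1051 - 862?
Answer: -4989510701/63404 ≈ -78694.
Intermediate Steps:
P = 189
k = -75/126808 (k = 1/(-3113*1/825 - 1687) = 1/(-283/75 - 1687) = 1/(-126808/75) = -75/126808 ≈ -0.00059145)
(P - 287)*(k + 803) = (189 - 287)*(-75/126808 + 803) = -98*101826749/126808 = -4989510701/63404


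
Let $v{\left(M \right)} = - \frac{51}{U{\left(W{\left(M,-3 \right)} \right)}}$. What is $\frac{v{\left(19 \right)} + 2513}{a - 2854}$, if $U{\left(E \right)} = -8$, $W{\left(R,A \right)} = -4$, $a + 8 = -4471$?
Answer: $- \frac{20155}{58664} \approx -0.34357$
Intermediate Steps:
$a = -4479$ ($a = -8 - 4471 = -4479$)
$v{\left(M \right)} = \frac{51}{8}$ ($v{\left(M \right)} = - \frac{51}{-8} = \left(-51\right) \left(- \frac{1}{8}\right) = \frac{51}{8}$)
$\frac{v{\left(19 \right)} + 2513}{a - 2854} = \frac{\frac{51}{8} + 2513}{-4479 - 2854} = \frac{20155}{8 \left(-7333\right)} = \frac{20155}{8} \left(- \frac{1}{7333}\right) = - \frac{20155}{58664}$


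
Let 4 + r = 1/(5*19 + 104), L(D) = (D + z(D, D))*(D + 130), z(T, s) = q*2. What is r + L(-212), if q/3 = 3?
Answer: 3164897/199 ≈ 15904.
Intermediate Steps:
q = 9 (q = 3*3 = 9)
z(T, s) = 18 (z(T, s) = 9*2 = 18)
L(D) = (18 + D)*(130 + D) (L(D) = (D + 18)*(D + 130) = (18 + D)*(130 + D))
r = -795/199 (r = -4 + 1/(5*19 + 104) = -4 + 1/(95 + 104) = -4 + 1/199 = -795/199 ≈ -3.9950)
r + L(-212) = -795/199 + (2340 + (-212)² + 148*(-212)) = -795/199 + (2340 + 44944 - 31376) = -795/199 + 15908 = 3164897/199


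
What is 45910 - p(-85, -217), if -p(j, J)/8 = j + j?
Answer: 44550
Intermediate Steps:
p(j, J) = -16*j (p(j, J) = -8*(j + j) = -16*j)
45910 - p(-85, -217) = 45910 - (-16)*(-85) = 45910 - 1*1360 = 45910 - 1360 = 44550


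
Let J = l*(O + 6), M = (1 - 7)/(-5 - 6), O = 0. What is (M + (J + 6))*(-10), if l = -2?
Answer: 600/11 ≈ 54.545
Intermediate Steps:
M = 6/11 (M = -6/(-11) = -6*(-1/11) = 6/11 ≈ 0.54545)
J = -12 (J = -2*(0 + 6) = -2*6 = -12)
(M + (J + 6))*(-10) = (6/11 + (-12 + 6))*(-10) = (6/11 - 6)*(-10) = -60/11*(-10) = 600/11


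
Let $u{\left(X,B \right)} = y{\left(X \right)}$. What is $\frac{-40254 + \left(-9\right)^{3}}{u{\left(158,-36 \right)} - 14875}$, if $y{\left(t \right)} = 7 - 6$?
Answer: $\frac{13661}{4958} \approx 2.7553$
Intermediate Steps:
$y{\left(t \right)} = 1$
$u{\left(X,B \right)} = 1$
$\frac{-40254 + \left(-9\right)^{3}}{u{\left(158,-36 \right)} - 14875} = \frac{-40254 + \left(-9\right)^{3}}{1 - 14875} = \frac{-40254 - 729}{-14874} = \left(-40983\right) \left(- \frac{1}{14874}\right) = \frac{13661}{4958}$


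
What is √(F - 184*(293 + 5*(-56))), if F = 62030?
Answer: √59638 ≈ 244.21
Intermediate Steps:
√(F - 184*(293 + 5*(-56))) = √(62030 - 184*(293 + 5*(-56))) = √(62030 - 184*(293 - 280)) = √(62030 - 184*13) = √(62030 - 2392) = √59638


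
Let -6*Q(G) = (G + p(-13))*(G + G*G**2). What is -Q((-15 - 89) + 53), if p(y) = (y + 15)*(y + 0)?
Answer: 1703009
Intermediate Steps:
p(y) = y*(15 + y) (p(y) = (15 + y)*y = y*(15 + y))
Q(G) = -(-26 + G)*(G + G**3)/6 (Q(G) = -(G - 13*(15 - 13))*(G + G*G**2)/6 = -(G - 13*2)*(G + G**3)/6 = -(G - 26)*(G + G**3)/6 = -(-26 + G)*(G + G**3)/6)
-Q((-15 - 89) + 53) = -((-15 - 89) + 53)*(26 - ((-15 - 89) + 53) - ((-15 - 89) + 53)**3 + 26*((-15 - 89) + 53)**2)/6 = -(-104 + 53)*(26 - (-104 + 53) - (-104 + 53)**3 + 26*(-104 + 53)**2)/6 = -(-51)*(26 - 1*(-51) - 1*(-51)**3 + 26*(-51)**2)/6 = -(-51)*(26 + 51 - 1*(-132651) + 26*2601)/6 = -(-51)*(26 + 51 + 132651 + 67626)/6 = -(-51)*200354/6 = -1*(-1703009) = 1703009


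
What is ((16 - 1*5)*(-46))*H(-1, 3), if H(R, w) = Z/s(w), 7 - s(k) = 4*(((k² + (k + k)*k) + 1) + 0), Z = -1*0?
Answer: 0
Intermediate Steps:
Z = 0
s(k) = 3 - 12*k² (s(k) = 7 - 4*(((k² + (k + k)*k) + 1) + 0) = 7 - 4*(((k² + (2*k)*k) + 1) + 0) = 7 - 4*(((k² + 2*k²) + 1) + 0) = 7 - 4*((3*k² + 1) + 0) = 7 - 4*((1 + 3*k²) + 0) = 7 - 4*(1 + 3*k²) = 7 - (4 + 12*k²) = 7 + (-4 - 12*k²) = 3 - 12*k²)
H(R, w) = 0 (H(R, w) = 0/(3 - 12*w²) = 0)
((16 - 1*5)*(-46))*H(-1, 3) = ((16 - 1*5)*(-46))*0 = ((16 - 5)*(-46))*0 = (11*(-46))*0 = -506*0 = 0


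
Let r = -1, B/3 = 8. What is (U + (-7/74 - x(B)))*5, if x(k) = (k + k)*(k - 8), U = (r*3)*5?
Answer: -289745/74 ≈ -3915.5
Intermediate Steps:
B = 24 (B = 3*8 = 24)
U = -15 (U = -1*3*5 = -3*5 = -15)
x(k) = 2*k*(-8 + k) (x(k) = (2*k)*(-8 + k) = 2*k*(-8 + k))
(U + (-7/74 - x(B)))*5 = (-15 + (-7/74 - 2*24*(-8 + 24)))*5 = (-15 + (-7*1/74 - 2*24*16))*5 = (-15 + (-7/74 - 1*768))*5 = (-15 + (-7/74 - 768))*5 = (-15 - 56839/74)*5 = -57949/74*5 = -289745/74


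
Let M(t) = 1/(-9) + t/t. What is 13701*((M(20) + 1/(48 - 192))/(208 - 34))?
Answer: 580009/8352 ≈ 69.446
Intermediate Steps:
M(t) = 8/9 (M(t) = 1*(-⅑) + 1 = -⅑ + 1 = 8/9)
13701*((M(20) + 1/(48 - 192))/(208 - 34)) = 13701*((8/9 + 1/(48 - 192))/(208 - 34)) = 13701*((8/9 + 1/(-144))/174) = 13701*((8/9 - 1/144)*(1/174)) = 13701*((127/144)*(1/174)) = 13701*(127/25056) = 580009/8352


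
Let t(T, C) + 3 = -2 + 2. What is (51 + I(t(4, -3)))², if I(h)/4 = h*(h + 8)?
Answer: 81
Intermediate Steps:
t(T, C) = -3 (t(T, C) = -3 + (-2 + 2) = -3 + 0 = -3)
I(h) = 4*h*(8 + h) (I(h) = 4*(h*(h + 8)) = 4*(h*(8 + h)) = 4*h*(8 + h))
(51 + I(t(4, -3)))² = (51 + 4*(-3)*(8 - 3))² = (51 + 4*(-3)*5)² = (51 - 60)² = (-9)² = 81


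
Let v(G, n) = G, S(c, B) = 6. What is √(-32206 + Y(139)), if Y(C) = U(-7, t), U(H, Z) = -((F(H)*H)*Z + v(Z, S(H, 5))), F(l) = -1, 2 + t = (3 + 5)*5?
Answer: I*√32510 ≈ 180.31*I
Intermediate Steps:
t = 38 (t = -2 + (3 + 5)*5 = -2 + 8*5 = -2 + 40 = 38)
U(H, Z) = -Z + H*Z (U(H, Z) = -((-H)*Z + Z) = -(-H*Z + Z) = -(Z - H*Z) = -Z + H*Z)
Y(C) = -304 (Y(C) = 38*(-1 - 7) = 38*(-8) = -304)
√(-32206 + Y(139)) = √(-32206 - 304) = √(-32510) = I*√32510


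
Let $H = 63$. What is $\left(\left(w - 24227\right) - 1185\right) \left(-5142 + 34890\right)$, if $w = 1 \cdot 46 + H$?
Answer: $-752713644$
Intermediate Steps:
$w = 109$ ($w = 1 \cdot 46 + 63 = 46 + 63 = 109$)
$\left(\left(w - 24227\right) - 1185\right) \left(-5142 + 34890\right) = \left(\left(109 - 24227\right) - 1185\right) \left(-5142 + 34890\right) = \left(\left(109 - 24227\right) - 1185\right) 29748 = \left(-24118 - 1185\right) 29748 = \left(-25303\right) 29748 = -752713644$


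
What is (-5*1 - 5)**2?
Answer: 100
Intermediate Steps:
(-5*1 - 5)**2 = (-5 - 5)**2 = (-10)**2 = 100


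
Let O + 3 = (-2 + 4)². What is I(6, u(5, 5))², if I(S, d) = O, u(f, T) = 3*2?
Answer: 1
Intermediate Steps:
u(f, T) = 6
O = 1 (O = -3 + (-2 + 4)² = -3 + 2² = -3 + 4 = 1)
I(S, d) = 1
I(6, u(5, 5))² = 1² = 1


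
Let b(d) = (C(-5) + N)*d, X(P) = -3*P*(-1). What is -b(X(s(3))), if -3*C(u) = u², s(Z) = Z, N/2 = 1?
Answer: 57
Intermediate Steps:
N = 2 (N = 2*1 = 2)
C(u) = -u²/3
X(P) = 3*P
b(d) = -19*d/3 (b(d) = (-⅓*(-5)² + 2)*d = (-⅓*25 + 2)*d = (-25/3 + 2)*d = -19*d/3)
-b(X(s(3))) = -(-19)*3*3/3 = -(-19)*9/3 = -1*(-57) = 57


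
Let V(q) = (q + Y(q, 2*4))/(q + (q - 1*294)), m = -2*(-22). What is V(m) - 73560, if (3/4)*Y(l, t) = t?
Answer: -22730122/309 ≈ -73560.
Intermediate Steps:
Y(l, t) = 4*t/3
m = 44
V(q) = (32/3 + q)/(-294 + 2*q) (V(q) = (q + 4*(2*4)/3)/(q + (q - 1*294)) = (q + (4/3)*8)/(q + (q - 294)) = (q + 32/3)/(q + (-294 + q)) = (32/3 + q)/(-294 + 2*q))
V(m) - 73560 = (32 + 3*44)/(6*(-147 + 44)) - 73560 = (1/6)*(32 + 132)/(-103) - 73560 = (1/6)*(-1/103)*164 - 73560 = -82/309 - 73560 = -22730122/309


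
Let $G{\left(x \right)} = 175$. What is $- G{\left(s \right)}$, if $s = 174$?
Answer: $-175$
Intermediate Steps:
$- G{\left(s \right)} = \left(-1\right) 175 = -175$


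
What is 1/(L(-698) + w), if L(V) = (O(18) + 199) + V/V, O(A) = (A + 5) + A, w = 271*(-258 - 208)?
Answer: -1/126045 ≈ -7.9337e-6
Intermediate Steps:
w = -126286 (w = 271*(-466) = -126286)
O(A) = 5 + 2*A (O(A) = (5 + A) + A = 5 + 2*A)
L(V) = 241 (L(V) = ((5 + 2*18) + 199) + V/V = ((5 + 36) + 199) + 1 = (41 + 199) + 1 = 240 + 1 = 241)
1/(L(-698) + w) = 1/(241 - 126286) = 1/(-126045) = -1/126045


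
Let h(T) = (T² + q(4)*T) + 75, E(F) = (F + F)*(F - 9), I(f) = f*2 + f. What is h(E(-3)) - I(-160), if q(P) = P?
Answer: 6027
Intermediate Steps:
I(f) = 3*f (I(f) = 2*f + f = 3*f)
E(F) = 2*F*(-9 + F) (E(F) = (2*F)*(-9 + F) = 2*F*(-9 + F))
h(T) = 75 + T² + 4*T (h(T) = (T² + 4*T) + 75 = 75 + T² + 4*T)
h(E(-3)) - I(-160) = (75 + (2*(-3)*(-9 - 3))² + 4*(2*(-3)*(-9 - 3))) - 3*(-160) = (75 + (2*(-3)*(-12))² + 4*(2*(-3)*(-12))) - 1*(-480) = (75 + 72² + 4*72) + 480 = (75 + 5184 + 288) + 480 = 5547 + 480 = 6027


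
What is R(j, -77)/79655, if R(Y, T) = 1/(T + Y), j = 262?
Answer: 1/14736175 ≈ 6.7860e-8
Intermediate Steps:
R(j, -77)/79655 = 1/((-77 + 262)*79655) = (1/79655)/185 = (1/185)*(1/79655) = 1/14736175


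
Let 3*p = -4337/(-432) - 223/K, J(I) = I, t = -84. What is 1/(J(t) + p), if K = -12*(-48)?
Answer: -5184/418777 ≈ -0.012379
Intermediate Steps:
K = 576
p = 16679/5184 (p = (-4337/(-432) - 223/576)/3 = (-4337*(-1/432) - 223*1/576)/3 = (4337/432 - 223/576)/3 = (1/3)*(16679/1728) = 16679/5184 ≈ 3.2174)
1/(J(t) + p) = 1/(-84 + 16679/5184) = 1/(-418777/5184) = -5184/418777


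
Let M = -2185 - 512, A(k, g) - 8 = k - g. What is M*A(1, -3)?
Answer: -32364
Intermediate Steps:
A(k, g) = 8 + k - g (A(k, g) = 8 + (k - g) = 8 + k - g)
M = -2697
M*A(1, -3) = -2697*(8 + 1 - 1*(-3)) = -2697*(8 + 1 + 3) = -2697*12 = -32364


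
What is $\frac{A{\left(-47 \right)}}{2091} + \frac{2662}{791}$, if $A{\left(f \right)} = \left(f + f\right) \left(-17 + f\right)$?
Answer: $\frac{10324898}{1653981} \approx 6.2425$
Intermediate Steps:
$A{\left(f \right)} = 2 f \left(-17 + f\right)$
$\frac{A{\left(-47 \right)}}{2091} + \frac{2662}{791} = \frac{2 \left(-47\right) \left(-17 - 47\right)}{2091} + \frac{2662}{791} = 2 \left(-47\right) \left(-64\right) \frac{1}{2091} + 2662 \cdot \frac{1}{791} = 6016 \cdot \frac{1}{2091} + \frac{2662}{791} = \frac{6016}{2091} + \frac{2662}{791} = \frac{10324898}{1653981}$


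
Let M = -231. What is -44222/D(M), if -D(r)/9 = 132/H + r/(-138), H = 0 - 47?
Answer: -95607964/22077 ≈ -4330.7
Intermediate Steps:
H = -47
D(r) = 1188/47 + 3*r/46 (D(r) = -9*(132/(-47) + r/(-138)) = -9*(132*(-1/47) + r*(-1/138)) = -9*(-132/47 - r/138) = 1188/47 + 3*r/46)
-44222/D(M) = -44222/(1188/47 + (3/46)*(-231)) = -44222/(1188/47 - 693/46) = -44222/22077/2162 = -44222*2162/22077 = -95607964/22077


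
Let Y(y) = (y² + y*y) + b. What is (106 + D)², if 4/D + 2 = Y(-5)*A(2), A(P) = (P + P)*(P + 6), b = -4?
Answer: 6070279744/540225 ≈ 11237.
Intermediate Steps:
Y(y) = -4 + 2*y² (Y(y) = (y² + y*y) - 4 = (y² + y²) - 4 = 2*y² - 4 = -4 + 2*y²)
A(P) = 2*P*(6 + P) (A(P) = (2*P)*(6 + P) = 2*P*(6 + P))
D = 2/735 (D = 4/(-2 + (-4 + 2*(-5)²)*(2*2*(6 + 2))) = 4/(-2 + (-4 + 2*25)*(2*2*8)) = 4/(-2 + (-4 + 50)*32) = 4/(-2 + 46*32) = 4/(-2 + 1472) = 4/1470 = 4*(1/1470) = 2/735 ≈ 0.0027211)
(106 + D)² = (106 + 2/735)² = (77912/735)² = 6070279744/540225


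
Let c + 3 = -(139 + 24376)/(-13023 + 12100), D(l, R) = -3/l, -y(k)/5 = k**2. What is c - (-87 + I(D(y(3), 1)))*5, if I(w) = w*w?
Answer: 19045372/41535 ≈ 458.54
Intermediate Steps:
y(k) = -5*k**2
I(w) = w**2
c = 21746/923 (c = -3 - (139 + 24376)/(-13023 + 12100) = -3 - 24515/(-923) = -3 - 24515*(-1)/923 = -3 - 1*(-24515/923) = -3 + 24515/923 = 21746/923 ≈ 23.560)
c - (-87 + I(D(y(3), 1)))*5 = 21746/923 - (-87 + (-3/((-5*3**2)))**2)*5 = 21746/923 - (-87 + (-3/((-5*9)))**2)*5 = 21746/923 - (-87 + (-3/(-45))**2)*5 = 21746/923 - (-87 + (-3*(-1/45))**2)*5 = 21746/923 - (-87 + (1/15)**2)*5 = 21746/923 - (-87 + 1/225)*5 = 21746/923 - (-19574)*5/225 = 21746/923 - 1*(-19574/45) = 21746/923 + 19574/45 = 19045372/41535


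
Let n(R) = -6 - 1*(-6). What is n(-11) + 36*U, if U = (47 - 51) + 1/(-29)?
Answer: -4212/29 ≈ -145.24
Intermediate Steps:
n(R) = 0 (n(R) = -6 + 6 = 0)
U = -117/29 (U = -4 - 1/29 = -117/29 ≈ -4.0345)
n(-11) + 36*U = 0 + 36*(-117/29) = 0 - 4212/29 = -4212/29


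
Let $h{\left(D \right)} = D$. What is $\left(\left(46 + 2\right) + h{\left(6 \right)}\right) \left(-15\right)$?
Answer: $-810$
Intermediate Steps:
$\left(\left(46 + 2\right) + h{\left(6 \right)}\right) \left(-15\right) = \left(\left(46 + 2\right) + 6\right) \left(-15\right) = \left(48 + 6\right) \left(-15\right) = 54 \left(-15\right) = -810$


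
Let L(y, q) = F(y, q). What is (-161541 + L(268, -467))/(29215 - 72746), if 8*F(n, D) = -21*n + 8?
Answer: 324487/87062 ≈ 3.7271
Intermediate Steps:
F(n, D) = 1 - 21*n/8 (F(n, D) = (-21*n + 8)/8 = (8 - 21*n)/8 = 1 - 21*n/8)
L(y, q) = 1 - 21*y/8
(-161541 + L(268, -467))/(29215 - 72746) = (-161541 + (1 - 21/8*268))/(29215 - 72746) = (-161541 + (1 - 1407/2))/(-43531) = (-161541 - 1405/2)*(-1/43531) = -324487/2*(-1/43531) = 324487/87062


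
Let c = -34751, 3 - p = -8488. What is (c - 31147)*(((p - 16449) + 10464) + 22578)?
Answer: -1652985432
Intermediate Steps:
p = 8491 (p = 3 - 1*(-8488) = 3 + 8488 = 8491)
(c - 31147)*(((p - 16449) + 10464) + 22578) = (-34751 - 31147)*(((8491 - 16449) + 10464) + 22578) = -65898*((-7958 + 10464) + 22578) = -65898*(2506 + 22578) = -65898*25084 = -1652985432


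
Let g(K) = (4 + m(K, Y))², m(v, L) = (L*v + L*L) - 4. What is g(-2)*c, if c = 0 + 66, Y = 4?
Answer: 4224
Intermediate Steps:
m(v, L) = -4 + L² + L*v (m(v, L) = (L*v + L²) - 4 = (L² + L*v) - 4 = -4 + L² + L*v)
c = 66
g(K) = (16 + 4*K)² (g(K) = (4 + (-4 + 4² + 4*K))² = (4 + (-4 + 16 + 4*K))² = (4 + (12 + 4*K))² = (16 + 4*K)²)
g(-2)*c = (16*(4 - 2)²)*66 = (16*2²)*66 = (16*4)*66 = 64*66 = 4224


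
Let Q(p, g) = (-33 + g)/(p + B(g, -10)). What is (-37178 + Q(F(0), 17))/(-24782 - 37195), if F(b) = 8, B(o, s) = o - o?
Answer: 37180/61977 ≈ 0.59990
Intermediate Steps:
B(o, s) = 0
Q(p, g) = (-33 + g)/p (Q(p, g) = (-33 + g)/(p + 0) = (-33 + g)/p)
(-37178 + Q(F(0), 17))/(-24782 - 37195) = (-37178 + (-33 + 17)/8)/(-24782 - 37195) = (-37178 + (1/8)*(-16))/(-61977) = (-37178 - 2)*(-1/61977) = -37180*(-1/61977) = 37180/61977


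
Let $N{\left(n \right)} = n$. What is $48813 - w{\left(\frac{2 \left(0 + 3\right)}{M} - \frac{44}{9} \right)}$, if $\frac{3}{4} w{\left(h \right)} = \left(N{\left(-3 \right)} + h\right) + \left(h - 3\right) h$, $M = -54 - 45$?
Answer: $\frac{1434017771}{29403} \approx 48771.0$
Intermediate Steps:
$M = -99$
$w{\left(h \right)} = -4 + \frac{4 h}{3} + \frac{4 h \left(-3 + h\right)}{3}$ ($w{\left(h \right)} = \frac{4 \left(\left(-3 + h\right) + \left(h - 3\right) h\right)}{3} = \frac{4 \left(\left(-3 + h\right) + \left(-3 + h\right) h\right)}{3} = \frac{4 \left(\left(-3 + h\right) + h \left(-3 + h\right)\right)}{3} = \frac{4 \left(-3 + h + h \left(-3 + h\right)\right)}{3} = -4 + \frac{4 h}{3} + \frac{4 h \left(-3 + h\right)}{3}$)
$48813 - w{\left(\frac{2 \left(0 + 3\right)}{M} - \frac{44}{9} \right)} = 48813 - \left(-4 - \frac{8 \left(\frac{2 \left(0 + 3\right)}{-99} - \frac{44}{9}\right)}{3} + \frac{4 \left(\frac{2 \left(0 + 3\right)}{-99} - \frac{44}{9}\right)^{2}}{3}\right) = 48813 - \left(-4 - \frac{8 \left(2 \cdot 3 \left(- \frac{1}{99}\right) - \frac{44}{9}\right)}{3} + \frac{4 \left(2 \cdot 3 \left(- \frac{1}{99}\right) - \frac{44}{9}\right)^{2}}{3}\right) = 48813 - \left(-4 - \frac{8 \left(6 \left(- \frac{1}{99}\right) - \frac{44}{9}\right)}{3} + \frac{4 \left(6 \left(- \frac{1}{99}\right) - \frac{44}{9}\right)^{2}}{3}\right) = 48813 - \left(-4 - \frac{8 \left(- \frac{2}{33} - \frac{44}{9}\right)}{3} + \frac{4 \left(- \frac{2}{33} - \frac{44}{9}\right)^{2}}{3}\right) = 48813 - \left(-4 - - \frac{3920}{297} + \frac{4 \left(- \frac{490}{99}\right)^{2}}{3}\right) = 48813 - \left(-4 + \frac{3920}{297} + \frac{4}{3} \cdot \frac{240100}{9801}\right) = 48813 - \left(-4 + \frac{3920}{297} + \frac{960400}{29403}\right) = 48813 - \frac{1230868}{29403} = \frac{1434017771}{29403}$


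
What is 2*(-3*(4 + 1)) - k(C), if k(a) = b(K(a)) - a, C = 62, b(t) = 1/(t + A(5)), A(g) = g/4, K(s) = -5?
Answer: 484/15 ≈ 32.267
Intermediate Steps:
A(g) = g/4 (A(g) = g*(¼) = g/4)
b(t) = 1/(5/4 + t) (b(t) = 1/(t + (¼)*5) = 1/(t + 5/4) = 1/(5/4 + t))
k(a) = -4/15 - a (k(a) = 4/(5 + 4*(-5)) - a = 4/(5 - 20) - a = 4/(-15) - a = 4*(-1/15) - a = -4/15 - a)
2*(-3*(4 + 1)) - k(C) = 2*(-3*(4 + 1)) - (-4/15 - 1*62) = 2*(-3*5) - (-4/15 - 62) = 2*(-15) - 1*(-934/15) = -30 + 934/15 = 484/15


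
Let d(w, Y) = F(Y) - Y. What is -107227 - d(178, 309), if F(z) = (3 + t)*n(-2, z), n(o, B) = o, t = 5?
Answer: -106902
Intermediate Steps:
F(z) = -16 (F(z) = (3 + 5)*(-2) = 8*(-2) = -16)
d(w, Y) = -16 - Y
-107227 - d(178, 309) = -107227 - (-16 - 1*309) = -107227 - (-16 - 309) = -107227 - 1*(-325) = -107227 + 325 = -106902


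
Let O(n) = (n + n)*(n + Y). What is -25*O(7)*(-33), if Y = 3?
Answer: 115500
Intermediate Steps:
O(n) = 2*n*(3 + n) (O(n) = (n + n)*(n + 3) = (2*n)*(3 + n) = 2*n*(3 + n))
-25*O(7)*(-33) = -50*7*(3 + 7)*(-33) = -50*7*10*(-33) = -25*140*(-33) = -3500*(-33) = 115500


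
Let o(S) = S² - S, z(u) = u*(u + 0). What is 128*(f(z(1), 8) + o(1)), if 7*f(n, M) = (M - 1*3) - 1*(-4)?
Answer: 1152/7 ≈ 164.57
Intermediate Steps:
z(u) = u² (z(u) = u*u = u²)
f(n, M) = ⅐ + M/7 (f(n, M) = ((M - 1*3) - 1*(-4))/7 = ((M - 3) + 4)/7 = ((-3 + M) + 4)/7 = (1 + M)/7 = ⅐ + M/7)
128*(f(z(1), 8) + o(1)) = 128*((⅐ + (⅐)*8) + 1*(-1 + 1)) = 128*((⅐ + 8/7) + 1*0) = 128*(9/7 + 0) = 128*(9/7) = 1152/7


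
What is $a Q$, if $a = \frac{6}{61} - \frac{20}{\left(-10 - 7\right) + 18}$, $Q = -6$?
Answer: $\frac{7284}{61} \approx 119.41$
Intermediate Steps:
$a = - \frac{1214}{61}$ ($a = 6 \cdot \frac{1}{61} - \frac{20}{-17 + 18} = \frac{6}{61} - \frac{20}{1} = \frac{6}{61} - 20 = - \frac{1214}{61} \approx -19.902$)
$a Q = \left(- \frac{1214}{61}\right) \left(-6\right) = \frac{7284}{61}$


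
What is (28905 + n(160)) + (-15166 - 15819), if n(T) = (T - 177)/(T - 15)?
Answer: -301617/145 ≈ -2080.1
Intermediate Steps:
n(T) = (-177 + T)/(-15 + T)
(28905 + n(160)) + (-15166 - 15819) = (28905 + (-177 + 160)/(-15 + 160)) + (-15166 - 15819) = (28905 - 17/145) - 30985 = 4191208/145 - 30985 = -301617/145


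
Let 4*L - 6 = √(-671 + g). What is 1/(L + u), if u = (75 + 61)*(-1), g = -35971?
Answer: -1076/163043 - 2*I*√36642/163043 ≈ -0.0065995 - 0.0023481*I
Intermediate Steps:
u = -136 (u = 136*(-1) = -136)
L = 3/2 + I*√36642/4 (L = 3/2 + √(-671 - 35971)/4 = 3/2 + √(-36642)/4 = 3/2 + (I*√36642)/4 = 3/2 + I*√36642/4 ≈ 1.5 + 47.855*I)
1/(L + u) = 1/((3/2 + I*√36642/4) - 136) = 1/(-269/2 + I*√36642/4)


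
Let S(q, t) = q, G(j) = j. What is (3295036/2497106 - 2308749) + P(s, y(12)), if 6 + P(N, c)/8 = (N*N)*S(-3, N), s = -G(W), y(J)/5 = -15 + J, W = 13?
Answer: -2887717904191/1248553 ≈ -2.3129e+6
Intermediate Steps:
y(J) = -75 + 5*J (y(J) = 5*(-15 + J) = -75 + 5*J)
s = -13 (s = -1*13 = -13)
P(N, c) = -48 - 24*N**2 (P(N, c) = -48 + 8*((N*N)*(-3)) = -48 + 8*(N**2*(-3)) = -48 + 8*(-3*N**2) = -48 - 24*N**2)
(3295036/2497106 - 2308749) + P(s, y(12)) = (3295036/2497106 - 2308749) + (-48 - 24*(-13)**2) = (3295036*(1/2497106) - 2308749) + (-48 - 24*169) = (1647518/1248553 - 2308749) + (-48 - 4056) = -2882593842679/1248553 - 4104 = -2887717904191/1248553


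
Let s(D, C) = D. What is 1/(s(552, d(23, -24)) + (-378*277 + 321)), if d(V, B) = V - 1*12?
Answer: -1/103833 ≈ -9.6309e-6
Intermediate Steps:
d(V, B) = -12 + V (d(V, B) = V - 12 = -12 + V)
1/(s(552, d(23, -24)) + (-378*277 + 321)) = 1/(552 + (-378*277 + 321)) = 1/(552 + (-104706 + 321)) = 1/(552 - 104385) = 1/(-103833) = -1/103833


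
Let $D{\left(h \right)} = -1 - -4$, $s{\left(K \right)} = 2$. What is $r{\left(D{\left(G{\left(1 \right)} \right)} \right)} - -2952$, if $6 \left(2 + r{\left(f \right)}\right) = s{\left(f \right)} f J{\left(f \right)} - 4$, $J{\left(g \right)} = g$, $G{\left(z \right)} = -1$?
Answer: $\frac{8857}{3} \approx 2952.3$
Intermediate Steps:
$D{\left(h \right)} = 3$ ($D{\left(h \right)} = -1 + 4 = 3$)
$r{\left(f \right)} = - \frac{8}{3} + \frac{f^{2}}{3}$ ($r{\left(f \right)} = -2 + \frac{2 f f - 4}{6} = -2 + \frac{2 f^{2} - 4}{6} = -2 + \frac{-4 + 2 f^{2}}{6} = -2 + \left(- \frac{2}{3} + \frac{f^{2}}{3}\right) = - \frac{8}{3} + \frac{f^{2}}{3}$)
$r{\left(D{\left(G{\left(1 \right)} \right)} \right)} - -2952 = \left(- \frac{8}{3} + \frac{3^{2}}{3}\right) - -2952 = \left(- \frac{8}{3} + \frac{1}{3} \cdot 9\right) + 2952 = \left(- \frac{8}{3} + 3\right) + 2952 = \frac{1}{3} + 2952 = \frac{8857}{3}$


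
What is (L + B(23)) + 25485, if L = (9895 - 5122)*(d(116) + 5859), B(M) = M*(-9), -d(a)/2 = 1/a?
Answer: 1623431757/58 ≈ 2.7990e+7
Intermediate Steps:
d(a) = -2/a
B(M) = -9*M
L = 1621965633/58 (L = (9895 - 5122)*(-2/116 + 5859) = 4773*(-2*1/116 + 5859) = 4773*(-1/58 + 5859) = 4773*(339821/58) = 1621965633/58 ≈ 2.7965e+7)
(L + B(23)) + 25485 = (1621965633/58 - 9*23) + 25485 = (1621965633/58 - 207) + 25485 = 1621953627/58 + 25485 = 1623431757/58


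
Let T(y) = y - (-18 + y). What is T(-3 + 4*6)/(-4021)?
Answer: -18/4021 ≈ -0.0044765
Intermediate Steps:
T(y) = 18 (T(y) = y + (18 - y) = 18)
T(-3 + 4*6)/(-4021) = 18/(-4021) = 18*(-1/4021) = -18/4021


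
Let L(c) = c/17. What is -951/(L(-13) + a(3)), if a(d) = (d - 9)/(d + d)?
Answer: 5389/10 ≈ 538.90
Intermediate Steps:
L(c) = c/17 (L(c) = c*(1/17) = c/17)
a(d) = (-9 + d)/(2*d) (a(d) = (-9 + d)/((2*d)) = (-9 + d)*(1/(2*d)) = (-9 + d)/(2*d))
-951/(L(-13) + a(3)) = -951/((1/17)*(-13) + (½)*(-9 + 3)/3) = -951/(-13/17 + (½)*(⅓)*(-6)) = -951/(-13/17 - 1) = -951/(-30/17) = -951*(-17/30) = 5389/10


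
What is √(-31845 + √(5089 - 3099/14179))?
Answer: √(-6402247485645 + 28358*√255767295982)/14179 ≈ 178.25*I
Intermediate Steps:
√(-31845 + √(5089 - 3099/14179)) = √(-31845 + √(72153832/14179)) = √(-31845 + 2*√255767295982/14179)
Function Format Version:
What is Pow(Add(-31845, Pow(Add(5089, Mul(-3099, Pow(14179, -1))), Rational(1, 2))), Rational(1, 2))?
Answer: Mul(Rational(1, 14179), Pow(Add(-6402247485645, Mul(28358, Pow(255767295982, Rational(1, 2)))), Rational(1, 2))) ≈ Mul(178.25, I)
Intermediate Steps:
Pow(Add(-31845, Pow(Add(5089, Mul(-3099, Pow(14179, -1))), Rational(1, 2))), Rational(1, 2)) = Pow(Add(-31845, Pow(Add(5089, Mul(-3099, Rational(1, 14179))), Rational(1, 2))), Rational(1, 2)) = Pow(Add(-31845, Pow(Add(5089, Rational(-3099, 14179)), Rational(1, 2))), Rational(1, 2)) = Pow(Add(-31845, Pow(Rational(72153832, 14179), Rational(1, 2))), Rational(1, 2)) = Pow(Add(-31845, Mul(Rational(2, 14179), Pow(255767295982, Rational(1, 2)))), Rational(1, 2))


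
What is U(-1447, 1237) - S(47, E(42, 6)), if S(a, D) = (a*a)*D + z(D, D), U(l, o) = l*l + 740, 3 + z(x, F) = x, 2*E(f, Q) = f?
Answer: 2048142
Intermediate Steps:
E(f, Q) = f/2
z(x, F) = -3 + x
U(l, o) = 740 + l² (U(l, o) = l² + 740 = 740 + l²)
S(a, D) = -3 + D + D*a² (S(a, D) = (a*a)*D + (-3 + D) = a²*D + (-3 + D) = D*a² + (-3 + D) = -3 + D + D*a²)
U(-1447, 1237) - S(47, E(42, 6)) = (740 + (-1447)²) - (-3 + (½)*42 + ((½)*42)*47²) = (740 + 2093809) - (-3 + 21 + 21*2209) = 2094549 - (-3 + 21 + 46389) = 2094549 - 1*46407 = 2094549 - 46407 = 2048142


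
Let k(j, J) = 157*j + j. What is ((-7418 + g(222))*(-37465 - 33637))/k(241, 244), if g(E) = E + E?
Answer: 247932674/19039 ≈ 13022.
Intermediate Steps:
g(E) = 2*E
k(j, J) = 158*j
((-7418 + g(222))*(-37465 - 33637))/k(241, 244) = ((-7418 + 2*222)*(-37465 - 33637))/((158*241)) = ((-7418 + 444)*(-71102))/38078 = -6974*(-71102)*(1/38078) = 495865348*(1/38078) = 247932674/19039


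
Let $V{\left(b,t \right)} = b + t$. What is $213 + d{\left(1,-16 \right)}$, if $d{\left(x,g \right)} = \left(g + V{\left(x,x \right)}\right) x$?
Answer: $199$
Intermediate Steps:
$d{\left(x,g \right)} = x \left(g + 2 x\right)$ ($d{\left(x,g \right)} = \left(g + \left(x + x\right)\right) x = \left(g + 2 x\right) x = x \left(g + 2 x\right)$)
$213 + d{\left(1,-16 \right)} = 213 + 1 \left(-16 + 2 \cdot 1\right) = 213 + 1 \left(-16 + 2\right) = 213 + 1 \left(-14\right) = 213 - 14 = 199$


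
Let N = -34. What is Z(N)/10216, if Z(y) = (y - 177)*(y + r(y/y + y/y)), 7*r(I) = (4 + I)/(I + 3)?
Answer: 31228/44695 ≈ 0.69869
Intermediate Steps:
r(I) = (4 + I)/(7*(3 + I)) (r(I) = ((4 + I)/(I + 3))/7 = ((4 + I)/(3 + I))/7 = (4 + I)/(7*(3 + I)))
Z(y) = (-177 + y)*(6/35 + y) (Z(y) = (y - 177)*(y + (4 + (y/y + y/y))/(7*(3 + (y/y + y/y)))) = (-177 + y)*(y + (4 + (1 + 1))/(7*(3 + (1 + 1)))) = (-177 + y)*(y + (4 + 2)/(7*(3 + 2))) = (-177 + y)*(y + (⅐)*6/5) = (-177 + y)*(y + (⅐)*(⅕)*6) = (-177 + y)*(y + 6/35) = (-177 + y)*(6/35 + y))
Z(N)/10216 = (-1062/35 + (-34)² - 6189/35*(-34))/10216 = (-1062/35 + 1156 + 210426/35)*(1/10216) = (249824/35)*(1/10216) = 31228/44695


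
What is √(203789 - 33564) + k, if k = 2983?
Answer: 2983 + 5*√6809 ≈ 3395.6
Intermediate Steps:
√(203789 - 33564) + k = √(203789 - 33564) + 2983 = √170225 + 2983 = 5*√6809 + 2983 = 2983 + 5*√6809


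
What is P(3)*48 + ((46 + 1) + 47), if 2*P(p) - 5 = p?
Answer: 286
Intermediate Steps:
P(p) = 5/2 + p/2
P(3)*48 + ((46 + 1) + 47) = (5/2 + (½)*3)*48 + ((46 + 1) + 47) = (5/2 + 3/2)*48 + (47 + 47) = 4*48 + 94 = 192 + 94 = 286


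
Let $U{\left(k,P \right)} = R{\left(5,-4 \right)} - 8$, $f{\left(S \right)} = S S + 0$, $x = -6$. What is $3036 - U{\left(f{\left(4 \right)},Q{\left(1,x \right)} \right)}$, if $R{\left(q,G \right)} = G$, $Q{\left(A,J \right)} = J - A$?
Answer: $3048$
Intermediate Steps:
$f{\left(S \right)} = S^{2}$ ($f{\left(S \right)} = S^{2} + 0 = S^{2}$)
$U{\left(k,P \right)} = -12$ ($U{\left(k,P \right)} = -4 - 8 = -12$)
$3036 - U{\left(f{\left(4 \right)},Q{\left(1,x \right)} \right)} = 3036 - -12 = 3036 + 12 = 3048$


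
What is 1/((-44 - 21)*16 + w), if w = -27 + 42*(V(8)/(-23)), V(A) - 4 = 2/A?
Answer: -46/49439 ≈ -0.00093044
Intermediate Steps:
V(A) = 4 + 2/A
w = -1599/46 (w = -27 + 42*((4 + 2/8)/(-23)) = -27 + 42*((4 + 2*(⅛))*(-1/23)) = -27 + 42*((4 + ¼)*(-1/23)) = -27 + 42*((17/4)*(-1/23)) = -27 + 42*(-17/92) = -27 - 357/46 = -1599/46 ≈ -34.761)
1/((-44 - 21)*16 + w) = 1/((-44 - 21)*16 - 1599/46) = 1/(-65*16 - 1599/46) = 1/(-1040 - 1599/46) = 1/(-49439/46) = -46/49439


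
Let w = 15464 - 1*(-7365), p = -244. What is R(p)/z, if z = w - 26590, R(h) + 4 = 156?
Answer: -152/3761 ≈ -0.040415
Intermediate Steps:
w = 22829 (w = 15464 + 7365 = 22829)
R(h) = 152 (R(h) = -4 + 156 = 152)
z = -3761 (z = 22829 - 26590 = -3761)
R(p)/z = 152/(-3761) = 152*(-1/3761) = -152/3761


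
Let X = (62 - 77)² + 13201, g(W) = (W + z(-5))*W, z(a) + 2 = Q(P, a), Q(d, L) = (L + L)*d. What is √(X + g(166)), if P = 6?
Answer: 3*√3410 ≈ 175.19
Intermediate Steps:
Q(d, L) = 2*L*d (Q(d, L) = (2*L)*d = 2*L*d)
z(a) = -2 + 12*a (z(a) = -2 + 2*a*6 = -2 + 12*a)
g(W) = W*(-62 + W) (g(W) = (W + (-2 + 12*(-5)))*W = (W + (-2 - 60))*W = (W - 62)*W = (-62 + W)*W = W*(-62 + W))
X = 13426 (X = (-15)² + 13201 = 225 + 13201 = 13426)
√(X + g(166)) = √(13426 + 166*(-62 + 166)) = √(13426 + 166*104) = √(13426 + 17264) = √30690 = 3*√3410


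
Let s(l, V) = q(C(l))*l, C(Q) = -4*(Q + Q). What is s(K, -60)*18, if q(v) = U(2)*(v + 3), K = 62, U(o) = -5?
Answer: 2750940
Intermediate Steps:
C(Q) = -8*Q
q(v) = -15 - 5*v (q(v) = -5*(v + 3) = -5*(3 + v) = -15 - 5*v)
s(l, V) = l*(-15 + 40*l) (s(l, V) = (-15 - (-40)*l)*l = (-15 + 40*l)*l = l*(-15 + 40*l))
s(K, -60)*18 = (5*62*(-3 + 8*62))*18 = (5*62*(-3 + 496))*18 = (5*62*493)*18 = 152830*18 = 2750940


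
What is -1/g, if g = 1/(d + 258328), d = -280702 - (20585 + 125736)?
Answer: 168695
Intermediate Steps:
d = -427023 (d = -280702 - 1*146321 = -280702 - 146321 = -427023)
g = -1/168695 (g = 1/(-427023 + 258328) = 1/(-168695) = -1/168695 ≈ -5.9279e-6)
-1/g = -1/(-1/168695) = -1*(-168695) = 168695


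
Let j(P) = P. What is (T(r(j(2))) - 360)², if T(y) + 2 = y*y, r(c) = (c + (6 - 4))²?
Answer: 11236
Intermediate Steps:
r(c) = (2 + c)² (r(c) = (c + 2)² = (2 + c)²)
T(y) = -2 + y² (T(y) = -2 + y*y = -2 + y²)
(T(r(j(2))) - 360)² = ((-2 + ((2 + 2)²)²) - 360)² = ((-2 + (4²)²) - 360)² = ((-2 + 16²) - 360)² = ((-2 + 256) - 360)² = (254 - 360)² = (-106)² = 11236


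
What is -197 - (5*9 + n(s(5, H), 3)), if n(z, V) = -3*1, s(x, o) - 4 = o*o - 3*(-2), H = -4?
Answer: -239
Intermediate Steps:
s(x, o) = 10 + o**2 (s(x, o) = 4 + (o*o - 3*(-2)) = 4 + (o**2 + 6) = 4 + (6 + o**2) = 10 + o**2)
n(z, V) = -3
-197 - (5*9 + n(s(5, H), 3)) = -197 - (5*9 - 3) = -197 - (45 - 3) = -197 - 1*42 = -197 - 42 = -239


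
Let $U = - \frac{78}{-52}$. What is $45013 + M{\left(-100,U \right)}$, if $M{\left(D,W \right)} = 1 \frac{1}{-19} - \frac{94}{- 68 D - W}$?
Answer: $\frac{11628776290}{258343} \approx 45013.0$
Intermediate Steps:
$U = \frac{3}{2}$ ($U = \left(-78\right) \left(- \frac{1}{52}\right) = \frac{3}{2} \approx 1.5$)
$M{\left(D,W \right)} = - \frac{1}{19} - \frac{94}{- W - 68 D}$ ($M{\left(D,W \right)} = 1 \left(- \frac{1}{19}\right) - \frac{94}{- W - 68 D} = - \frac{1}{19} - \frac{94}{- W - 68 D}$)
$45013 + M{\left(-100,U \right)} = 45013 + \frac{1786 - \frac{3}{2} - -6800}{19 \left(\frac{3}{2} + 68 \left(-100\right)\right)} = 45013 + \frac{1786 - \frac{3}{2} + 6800}{19 \left(\frac{3}{2} - 6800\right)} = 45013 + \frac{1}{19} \frac{1}{- \frac{13597}{2}} \cdot \frac{17169}{2} = 45013 + \frac{1}{19} \left(- \frac{2}{13597}\right) \frac{17169}{2} = 45013 - \frac{17169}{258343} = \frac{11628776290}{258343}$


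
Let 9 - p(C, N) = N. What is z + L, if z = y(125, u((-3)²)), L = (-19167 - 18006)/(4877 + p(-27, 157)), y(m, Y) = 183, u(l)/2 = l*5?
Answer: 828234/4729 ≈ 175.14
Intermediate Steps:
p(C, N) = 9 - N
u(l) = 10*l (u(l) = 2*(l*5) = 2*(5*l) = 10*l)
L = -37173/4729 (L = (-19167 - 18006)/(4877 + (9 - 1*157)) = -37173/(4877 + (9 - 157)) = -37173/(4877 - 148) = -37173/4729 ≈ -7.8606)
z = 183
z + L = 183 - 37173/4729 = 828234/4729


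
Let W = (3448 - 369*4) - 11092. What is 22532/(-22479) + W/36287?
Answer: -1022627164/815695473 ≈ -1.2537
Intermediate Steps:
W = -9120 (W = (3448 - 1476) - 11092 = 1972 - 11092 = -9120)
22532/(-22479) + W/36287 = 22532/(-22479) - 9120/36287 = 22532*(-1/22479) - 9120*1/36287 = -22532/22479 - 9120/36287 = -1022627164/815695473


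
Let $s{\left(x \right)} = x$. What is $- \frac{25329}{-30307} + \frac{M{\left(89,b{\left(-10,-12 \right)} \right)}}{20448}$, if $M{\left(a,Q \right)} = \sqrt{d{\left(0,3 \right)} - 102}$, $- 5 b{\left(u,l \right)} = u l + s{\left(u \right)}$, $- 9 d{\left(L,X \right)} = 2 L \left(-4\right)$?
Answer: $\frac{25329}{30307} + \frac{i \sqrt{102}}{20448} \approx 0.83575 + 0.00049391 i$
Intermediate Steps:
$d{\left(L,X \right)} = \frac{8 L}{9}$ ($d{\left(L,X \right)} = - \frac{2 L \left(-4\right)}{9} = - \frac{\left(-8\right) L}{9} = \frac{8 L}{9}$)
$b{\left(u,l \right)} = - \frac{u}{5} - \frac{l u}{5}$ ($b{\left(u,l \right)} = - \frac{u l + u}{5} = - \frac{l u + u}{5} = - \frac{u + l u}{5} = - \frac{u}{5} - \frac{l u}{5}$)
$M{\left(a,Q \right)} = i \sqrt{102}$ ($M{\left(a,Q \right)} = \sqrt{\frac{8}{9} \cdot 0 - 102} = \sqrt{0 - 102} = \sqrt{-102} = i \sqrt{102}$)
$- \frac{25329}{-30307} + \frac{M{\left(89,b{\left(-10,-12 \right)} \right)}}{20448} = - \frac{25329}{-30307} + \frac{i \sqrt{102}}{20448} = \left(-25329\right) \left(- \frac{1}{30307}\right) + i \sqrt{102} \cdot \frac{1}{20448} = \frac{25329}{30307} + \frac{i \sqrt{102}}{20448}$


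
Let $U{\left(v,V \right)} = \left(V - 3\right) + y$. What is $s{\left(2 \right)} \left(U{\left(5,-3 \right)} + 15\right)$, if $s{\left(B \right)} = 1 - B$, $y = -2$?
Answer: $-7$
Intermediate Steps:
$U{\left(v,V \right)} = -5 + V$ ($U{\left(v,V \right)} = \left(V - 3\right) - 2 = \left(-3 + V\right) - 2 = -5 + V$)
$s{\left(2 \right)} \left(U{\left(5,-3 \right)} + 15\right) = \left(1 - 2\right) \left(\left(-5 - 3\right) + 15\right) = \left(1 - 2\right) \left(-8 + 15\right) = \left(-1\right) 7 = -7$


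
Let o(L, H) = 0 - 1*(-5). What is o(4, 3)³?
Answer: 125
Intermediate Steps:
o(L, H) = 5 (o(L, H) = 0 + 5 = 5)
o(4, 3)³ = 5³ = 125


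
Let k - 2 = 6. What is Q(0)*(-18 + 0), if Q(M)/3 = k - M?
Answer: -432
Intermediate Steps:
k = 8 (k = 2 + 6 = 8)
Q(M) = 24 - 3*M (Q(M) = 3*(8 - M) = 24 - 3*M)
Q(0)*(-18 + 0) = (24 - 3*0)*(-18 + 0) = (24 + 0)*(-18) = 24*(-18) = -432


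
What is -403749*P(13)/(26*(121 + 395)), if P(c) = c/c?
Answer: -134583/4472 ≈ -30.095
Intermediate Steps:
P(c) = 1
-403749*P(13)/(26*(121 + 395)) = -403749*1/(26*(121 + 395)) = -403749/((26*1)*516) = -403749/(26*516) = -403749/13416 = -403749*1/13416 = -134583/4472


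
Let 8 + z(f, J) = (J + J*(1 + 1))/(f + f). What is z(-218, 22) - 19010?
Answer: -4145957/218 ≈ -19018.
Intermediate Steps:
z(f, J) = -8 + 3*J/(2*f) (z(f, J) = -8 + (J + J*(1 + 1))/(f + f) = -8 + (J + J*2)/((2*f)) = -8 + (J + 2*J)*(1/(2*f)) = -8 + (3*J)*(1/(2*f)) = -8 + 3*J/(2*f))
z(-218, 22) - 19010 = (-8 + (3/2)*22/(-218)) - 19010 = (-8 + (3/2)*22*(-1/218)) - 19010 = (-8 - 33/218) - 19010 = -1777/218 - 19010 = -4145957/218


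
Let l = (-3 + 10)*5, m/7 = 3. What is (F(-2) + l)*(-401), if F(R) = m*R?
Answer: 2807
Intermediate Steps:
m = 21 (m = 7*3 = 21)
l = 35 (l = 7*5 = 35)
F(R) = 21*R
(F(-2) + l)*(-401) = (21*(-2) + 35)*(-401) = (-42 + 35)*(-401) = -7*(-401) = 2807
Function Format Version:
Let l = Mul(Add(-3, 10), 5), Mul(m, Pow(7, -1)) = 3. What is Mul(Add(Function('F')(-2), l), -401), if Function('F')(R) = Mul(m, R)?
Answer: 2807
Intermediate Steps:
m = 21 (m = Mul(7, 3) = 21)
l = 35 (l = Mul(7, 5) = 35)
Function('F')(R) = Mul(21, R)
Mul(Add(Function('F')(-2), l), -401) = Mul(Add(Mul(21, -2), 35), -401) = Mul(Add(-42, 35), -401) = Mul(-7, -401) = 2807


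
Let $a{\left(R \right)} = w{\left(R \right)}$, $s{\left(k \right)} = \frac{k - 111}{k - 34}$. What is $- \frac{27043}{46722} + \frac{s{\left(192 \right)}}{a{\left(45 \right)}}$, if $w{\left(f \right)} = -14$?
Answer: $- \frac{31801799}{51674532} \approx -0.61543$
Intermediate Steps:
$s{\left(k \right)} = \frac{-111 + k}{-34 + k}$
$a{\left(R \right)} = -14$
$- \frac{27043}{46722} + \frac{s{\left(192 \right)}}{a{\left(45 \right)}} = - \frac{27043}{46722} + \frac{\frac{1}{-34 + 192} \left(-111 + 192\right)}{-14} = \left(-27043\right) \frac{1}{46722} + \frac{1}{158} \cdot 81 \left(- \frac{1}{14}\right) = - \frac{27043}{46722} + \frac{1}{158} \cdot 81 \left(- \frac{1}{14}\right) = - \frac{27043}{46722} + \frac{81}{158} \left(- \frac{1}{14}\right) = - \frac{27043}{46722} - \frac{81}{2212} = - \frac{31801799}{51674532}$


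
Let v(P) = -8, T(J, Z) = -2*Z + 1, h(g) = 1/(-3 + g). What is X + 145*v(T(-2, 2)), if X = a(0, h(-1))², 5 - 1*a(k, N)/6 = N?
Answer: -671/4 ≈ -167.75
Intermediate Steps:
a(k, N) = 30 - 6*N
T(J, Z) = 1 - 2*Z
X = 3969/4 (X = (30 - 6/(-3 - 1))² = (30 - 6/(-4))² = (30 - 6*(-¼))² = (30 + 3/2)² = (63/2)² = 3969/4 ≈ 992.25)
X + 145*v(T(-2, 2)) = 3969/4 + 145*(-8) = 3969/4 - 1160 = -671/4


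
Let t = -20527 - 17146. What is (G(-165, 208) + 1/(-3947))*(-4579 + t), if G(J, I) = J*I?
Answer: 5723499904332/3947 ≈ 1.4501e+9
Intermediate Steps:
t = -37673
G(J, I) = I*J
(G(-165, 208) + 1/(-3947))*(-4579 + t) = (208*(-165) + 1/(-3947))*(-4579 - 37673) = (-34320 - 1/3947)*(-42252) = -135461041/3947*(-42252) = 5723499904332/3947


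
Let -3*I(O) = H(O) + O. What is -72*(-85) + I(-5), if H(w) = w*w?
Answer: 18340/3 ≈ 6113.3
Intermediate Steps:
H(w) = w²
I(O) = -O/3 - O²/3 (I(O) = -(O² + O)/3 = -(O + O²)/3 = -O/3 - O²/3)
-72*(-85) + I(-5) = -72*(-85) + (⅓)*(-5)*(-1 - 1*(-5)) = 6120 + (⅓)*(-5)*(-1 + 5) = 6120 + (⅓)*(-5)*4 = 6120 - 20/3 = 18340/3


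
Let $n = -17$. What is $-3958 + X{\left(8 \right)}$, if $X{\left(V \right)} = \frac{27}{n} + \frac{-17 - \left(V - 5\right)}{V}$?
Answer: $- \frac{134711}{34} \approx -3962.1$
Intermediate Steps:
$X{\left(V \right)} = - \frac{27}{17} + \frac{-12 - V}{V}$ ($X{\left(V \right)} = \frac{27}{-17} + \frac{-17 - \left(V - 5\right)}{V} = 27 \left(- \frac{1}{17}\right) + \frac{-17 - \left(-5 + V\right)}{V} = - \frac{27}{17} + \frac{-17 - \left(-5 + V\right)}{V} = - \frac{27}{17} + \frac{-12 - V}{V}$)
$-3958 + X{\left(8 \right)} = -3958 - \left(\frac{44}{17} + \frac{12}{8}\right) = -3958 - \frac{139}{34} = - \frac{134711}{34}$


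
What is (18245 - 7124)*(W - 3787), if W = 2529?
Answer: -13990218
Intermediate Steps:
(18245 - 7124)*(W - 3787) = (18245 - 7124)*(2529 - 3787) = 11121*(-1258) = -13990218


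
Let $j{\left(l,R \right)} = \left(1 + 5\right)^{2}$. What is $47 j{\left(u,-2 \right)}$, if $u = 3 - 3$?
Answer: $1692$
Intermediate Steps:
$u = 0$ ($u = 3 - 3 = 0$)
$j{\left(l,R \right)} = 36$ ($j{\left(l,R \right)} = 6^{2} = 36$)
$47 j{\left(u,-2 \right)} = 47 \cdot 36 = 1692$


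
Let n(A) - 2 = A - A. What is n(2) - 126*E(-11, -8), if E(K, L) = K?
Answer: 1388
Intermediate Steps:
n(A) = 2 (n(A) = 2 + (A - A) = 2 + 0 = 2)
n(2) - 126*E(-11, -8) = 2 - 126*(-11) = 2 + 1386 = 1388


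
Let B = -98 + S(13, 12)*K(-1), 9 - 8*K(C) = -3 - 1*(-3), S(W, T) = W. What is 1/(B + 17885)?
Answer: 8/142413 ≈ 5.6175e-5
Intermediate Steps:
K(C) = 9/8 (K(C) = 9/8 - (-3 - 1*(-3))/8 = 9/8 - (-3 + 3)/8 = 9/8 - 1/8*0 = 9/8 + 0 = 9/8)
B = -667/8 (B = -98 + 13*(9/8) = -98 + 117/8 = -667/8 ≈ -83.375)
1/(B + 17885) = 1/(-667/8 + 17885) = 1/(142413/8) = 8/142413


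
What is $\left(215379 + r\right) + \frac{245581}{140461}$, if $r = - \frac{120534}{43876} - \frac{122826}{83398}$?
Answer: $\frac{171890123962668473}{798091255262} \approx 2.1538 \cdot 10^{5}$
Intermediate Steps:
$r = - \frac{551478861}{130684666}$ ($r = \left(-120534\right) \frac{1}{43876} - \frac{61413}{41699} = - \frac{60267}{21938} - \frac{61413}{41699} = - \frac{551478861}{130684666} \approx -4.2199$)
$\left(215379 + r\right) + \frac{245581}{140461} = \left(215379 - \frac{551478861}{130684666}\right) + \frac{245581}{140461} = \frac{28146181199553}{130684666} + 245581 \cdot \frac{1}{140461} = \frac{28146181199553}{130684666} + \frac{245581}{140461} = \frac{171890123962668473}{798091255262}$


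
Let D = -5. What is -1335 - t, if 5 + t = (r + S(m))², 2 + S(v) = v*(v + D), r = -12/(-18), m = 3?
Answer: -12454/9 ≈ -1383.8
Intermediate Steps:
r = ⅔ (r = -12*(-1/18) = ⅔ ≈ 0.66667)
S(v) = -2 + v*(-5 + v) (S(v) = -2 + v*(v - 5) = -2 + v*(-5 + v))
t = 439/9 (t = -5 + (⅔ + (-2 + 3² - 5*3))² = -5 + (⅔ + (-2 + 9 - 15))² = -5 + (⅔ - 8)² = -5 + (-22/3)² = -5 + 484/9 = 439/9 ≈ 48.778)
-1335 - t = -1335 - 1*439/9 = -1335 - 439/9 = -12454/9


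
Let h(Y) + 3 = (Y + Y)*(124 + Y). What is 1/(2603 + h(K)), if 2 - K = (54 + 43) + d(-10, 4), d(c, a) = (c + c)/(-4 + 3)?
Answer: 1/530 ≈ 0.0018868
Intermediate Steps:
d(c, a) = -2*c (d(c, a) = (2*c)/(-1) = (2*c)*(-1) = -2*c)
K = -115 (K = 2 - ((54 + 43) - 2*(-10)) = 2 - (97 + 20) = 2 - 1*117 = 2 - 117 = -115)
h(Y) = -3 + 2*Y*(124 + Y) (h(Y) = -3 + (Y + Y)*(124 + Y) = -3 + (2*Y)*(124 + Y) = -3 + 2*Y*(124 + Y))
1/(2603 + h(K)) = 1/(2603 + (-3 + 2*(-115)**2 + 248*(-115))) = 1/(2603 + (-3 + 2*13225 - 28520)) = 1/(2603 + (-3 + 26450 - 28520)) = 1/(2603 - 2073) = 1/530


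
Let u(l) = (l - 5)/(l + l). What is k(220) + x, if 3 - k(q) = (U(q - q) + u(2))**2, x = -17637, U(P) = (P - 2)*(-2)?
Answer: -282313/16 ≈ -17645.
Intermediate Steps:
U(P) = 4 - 2*P (U(P) = (-2 + P)*(-2) = 4 - 2*P)
u(l) = (-5 + l)/(2*l) (u(l) = (-5 + l)/((2*l)) = (-5 + l)*(1/(2*l)) = (-5 + l)/(2*l))
k(q) = -121/16 (k(q) = 3 - ((4 - 2*(q - q)) + (1/2)*(-5 + 2)/2)**2 = 3 - ((4 - 2*0) + (1/2)*(1/2)*(-3))**2 = 3 - ((4 + 0) - 3/4)**2 = 3 - (4 - 3/4)**2 = 3 - (13/4)**2 = 3 - 1*169/16 = 3 - 169/16 = -121/16)
k(220) + x = -121/16 - 17637 = -282313/16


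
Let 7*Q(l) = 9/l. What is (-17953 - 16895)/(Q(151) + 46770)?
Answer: -12278112/16478633 ≈ -0.74509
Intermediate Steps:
Q(l) = 9/(7*l) (Q(l) = (9/l)/7 = 9/(7*l))
(-17953 - 16895)/(Q(151) + 46770) = (-17953 - 16895)/((9/7)/151 + 46770) = -34848/((9/7)*(1/151) + 46770) = -34848/(9/1057 + 46770) = -34848/49435899/1057 = -34848*1057/49435899 = -12278112/16478633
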